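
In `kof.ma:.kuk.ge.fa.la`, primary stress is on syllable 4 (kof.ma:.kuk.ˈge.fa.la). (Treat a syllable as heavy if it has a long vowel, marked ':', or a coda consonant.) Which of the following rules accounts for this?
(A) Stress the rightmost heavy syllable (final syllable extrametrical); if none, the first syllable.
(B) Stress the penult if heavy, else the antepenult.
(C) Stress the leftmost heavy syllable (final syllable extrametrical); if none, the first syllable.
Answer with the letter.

B

Rule A → syllable 3 (observed: 4).
Rule B → syllable 4 ✓.
Rule C → syllable 1 (observed: 4).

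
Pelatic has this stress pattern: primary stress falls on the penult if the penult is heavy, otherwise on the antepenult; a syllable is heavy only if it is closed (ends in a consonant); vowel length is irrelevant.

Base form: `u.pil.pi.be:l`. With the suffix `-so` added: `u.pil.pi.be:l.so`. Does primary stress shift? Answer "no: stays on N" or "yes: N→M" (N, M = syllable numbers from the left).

yes: 2→4

Base `u.pil.pi.be:l` (4 syllables):
  Weights: 2 pil H, 3 pi L, 4 be:l H.
  The penult (syllable 3, pi) is light, so stress falls on the antepenult (syllable 2, pil).
  → primary stress on syllable 2.
Suffixed `u.pil.pi.be:l.so` (5 syllables):
  Weights: 3 pi L, 4 be:l H, 5 so L.
  The penult (syllable 4, be:l) is heavy, so it takes stress.
  → primary stress on syllable 4.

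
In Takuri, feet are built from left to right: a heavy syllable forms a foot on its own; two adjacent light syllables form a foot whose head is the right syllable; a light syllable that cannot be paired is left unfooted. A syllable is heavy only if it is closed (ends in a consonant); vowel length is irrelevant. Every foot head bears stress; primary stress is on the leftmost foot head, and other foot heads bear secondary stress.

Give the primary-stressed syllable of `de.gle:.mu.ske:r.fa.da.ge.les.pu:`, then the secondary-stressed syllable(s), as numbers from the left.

primary 2, secondary 4, 6, 8

Weights: 1 de L, 2 gle: L, 3 mu L, 4 ske:r H, 5 fa L, 6 da L, 7 ge L, 8 les H, 9 pu: L.
Parse left to right (heavy = foot alone; LL = one foot; stranded L unfooted): (de.ˈgle:) mu (ˈske:r) (fa.ˈda) ge (ˈles) pu:.
Foot heads: 2, 4, 6, 8.
Primary stress on the leftmost head = syllable 2.
Secondary stress on 4, 6, 8: de.ˈgle:.mu.ˌske:r.fa.ˌda.ge.ˌles.pu:.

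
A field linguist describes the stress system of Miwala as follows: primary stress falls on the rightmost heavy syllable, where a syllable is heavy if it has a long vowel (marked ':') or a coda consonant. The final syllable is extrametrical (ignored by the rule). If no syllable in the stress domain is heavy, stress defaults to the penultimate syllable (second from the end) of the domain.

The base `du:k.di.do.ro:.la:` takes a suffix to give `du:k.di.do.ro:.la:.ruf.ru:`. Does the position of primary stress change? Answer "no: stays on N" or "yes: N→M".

yes: 4→6

Base `du:k.di.do.ro:.la:` (5 syllables):
  The final syllable (5, la:) is extrametrical; the stress domain is syllables 1–4.
  Weights: 1 du:k H, 2 di L, 3 do L, 4 ro: H.
  Heavy syllables in the domain: 1, 4. The rightmost is syllable 4 (ro:).
  → primary stress on syllable 4.
Suffixed `du:k.di.do.ro:.la:.ruf.ru:` (7 syllables):
  The final syllable (7, ru:) is extrametrical; the stress domain is syllables 1–6.
  Weights: 1 du:k H, 2 di L, 3 do L, 4 ro: H, 5 la: H, 6 ruf H.
  Heavy syllables in the domain: 1, 4, 5, 6. The rightmost is syllable 6 (ruf).
  → primary stress on syllable 6.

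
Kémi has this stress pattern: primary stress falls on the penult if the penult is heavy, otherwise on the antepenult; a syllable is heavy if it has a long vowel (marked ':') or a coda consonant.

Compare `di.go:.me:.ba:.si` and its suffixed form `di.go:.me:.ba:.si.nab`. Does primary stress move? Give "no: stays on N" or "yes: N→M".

Base `di.go:.me:.ba:.si` (5 syllables):
  Weights: 3 me: H, 4 ba: H, 5 si L.
  The penult (syllable 4, ba:) is heavy, so it takes stress.
  → primary stress on syllable 4.
Suffixed `di.go:.me:.ba:.si.nab` (6 syllables):
  Weights: 4 ba: H, 5 si L, 6 nab H.
  The penult (syllable 5, si) is light, so stress falls on the antepenult (syllable 4, ba:).
  → primary stress on syllable 4.

no: stays on 4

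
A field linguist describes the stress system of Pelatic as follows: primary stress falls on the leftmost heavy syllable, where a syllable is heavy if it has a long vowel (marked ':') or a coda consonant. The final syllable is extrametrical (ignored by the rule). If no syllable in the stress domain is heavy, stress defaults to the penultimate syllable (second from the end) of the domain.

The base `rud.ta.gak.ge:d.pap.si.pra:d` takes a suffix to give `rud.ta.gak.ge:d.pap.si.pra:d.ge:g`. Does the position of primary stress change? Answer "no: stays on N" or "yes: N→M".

Base `rud.ta.gak.ge:d.pap.si.pra:d` (7 syllables):
  The final syllable (7, pra:d) is extrametrical; the stress domain is syllables 1–6.
  Weights: 1 rud H, 2 ta L, 3 gak H, 4 ge:d H, 5 pap H, 6 si L.
  Heavy syllables in the domain: 1, 3, 4, 5. The leftmost is syllable 1 (rud).
  → primary stress on syllable 1.
Suffixed `rud.ta.gak.ge:d.pap.si.pra:d.ge:g` (8 syllables):
  The final syllable (8, ge:g) is extrametrical; the stress domain is syllables 1–7.
  Weights: 1 rud H, 2 ta L, 3 gak H, 4 ge:d H, 5 pap H, 6 si L, 7 pra:d H.
  Heavy syllables in the domain: 1, 3, 4, 5, 7. The leftmost is syllable 1 (rud).
  → primary stress on syllable 1.

no: stays on 1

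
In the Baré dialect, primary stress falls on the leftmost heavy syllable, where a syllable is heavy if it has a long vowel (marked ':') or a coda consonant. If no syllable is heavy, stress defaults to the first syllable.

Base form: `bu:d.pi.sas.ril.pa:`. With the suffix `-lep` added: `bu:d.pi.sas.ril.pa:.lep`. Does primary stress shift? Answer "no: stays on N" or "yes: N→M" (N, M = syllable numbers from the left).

Base `bu:d.pi.sas.ril.pa:` (5 syllables):
  Weights: 1 bu:d H, 2 pi L, 3 sas H, 4 ril H, 5 pa: H.
  Heavy syllables in the domain: 1, 3, 4, 5. The leftmost is syllable 1 (bu:d).
  → primary stress on syllable 1.
Suffixed `bu:d.pi.sas.ril.pa:.lep` (6 syllables):
  Weights: 1 bu:d H, 2 pi L, 3 sas H, 4 ril H, 5 pa: H, 6 lep H.
  Heavy syllables in the domain: 1, 3, 4, 5, 6. The leftmost is syllable 1 (bu:d).
  → primary stress on syllable 1.

no: stays on 1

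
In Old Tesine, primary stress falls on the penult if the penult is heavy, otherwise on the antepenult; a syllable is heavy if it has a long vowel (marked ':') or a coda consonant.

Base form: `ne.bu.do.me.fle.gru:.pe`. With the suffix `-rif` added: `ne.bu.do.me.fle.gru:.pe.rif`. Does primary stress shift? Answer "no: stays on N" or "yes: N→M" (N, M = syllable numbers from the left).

no: stays on 6

Base `ne.bu.do.me.fle.gru:.pe` (7 syllables):
  Weights: 5 fle L, 6 gru: H, 7 pe L.
  The penult (syllable 6, gru:) is heavy, so it takes stress.
  → primary stress on syllable 6.
Suffixed `ne.bu.do.me.fle.gru:.pe.rif` (8 syllables):
  Weights: 6 gru: H, 7 pe L, 8 rif H.
  The penult (syllable 7, pe) is light, so stress falls on the antepenult (syllable 6, gru:).
  → primary stress on syllable 6.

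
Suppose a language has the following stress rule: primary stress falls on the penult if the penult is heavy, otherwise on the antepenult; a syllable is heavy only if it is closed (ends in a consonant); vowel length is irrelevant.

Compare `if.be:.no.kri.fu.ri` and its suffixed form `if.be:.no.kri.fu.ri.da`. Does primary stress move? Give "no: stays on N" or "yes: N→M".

Base `if.be:.no.kri.fu.ri` (6 syllables):
  Weights: 4 kri L, 5 fu L, 6 ri L.
  The penult (syllable 5, fu) is light, so stress falls on the antepenult (syllable 4, kri).
  → primary stress on syllable 4.
Suffixed `if.be:.no.kri.fu.ri.da` (7 syllables):
  Weights: 5 fu L, 6 ri L, 7 da L.
  The penult (syllable 6, ri) is light, so stress falls on the antepenult (syllable 5, fu).
  → primary stress on syllable 5.

yes: 4→5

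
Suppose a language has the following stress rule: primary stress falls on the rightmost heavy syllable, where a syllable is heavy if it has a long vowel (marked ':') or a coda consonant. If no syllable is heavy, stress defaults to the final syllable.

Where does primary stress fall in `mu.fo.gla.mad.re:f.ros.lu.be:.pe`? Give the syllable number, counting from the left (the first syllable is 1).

8

Weights: 1 mu L, 2 fo L, 3 gla L, 4 mad H, 5 re:f H, 6 ros H, 7 lu L, 8 be: H, 9 pe L.
Heavy syllables in the domain: 4, 5, 6, 8. The rightmost is syllable 8 (be:).
Primary stress: syllable 8 → mu.fo.gla.mad.re:f.ros.lu.ˈbe:.pe.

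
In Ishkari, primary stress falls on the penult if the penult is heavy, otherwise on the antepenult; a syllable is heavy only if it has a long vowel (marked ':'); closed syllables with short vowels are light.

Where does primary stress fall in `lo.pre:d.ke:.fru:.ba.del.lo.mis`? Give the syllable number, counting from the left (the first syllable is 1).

Weights: 6 del L, 7 lo L, 8 mis L.
The penult (syllable 7, lo) is light, so stress falls on the antepenult (syllable 6, del).
Primary stress: syllable 6 → lo.pre:d.ke:.fru:.ba.ˈdel.lo.mis.

6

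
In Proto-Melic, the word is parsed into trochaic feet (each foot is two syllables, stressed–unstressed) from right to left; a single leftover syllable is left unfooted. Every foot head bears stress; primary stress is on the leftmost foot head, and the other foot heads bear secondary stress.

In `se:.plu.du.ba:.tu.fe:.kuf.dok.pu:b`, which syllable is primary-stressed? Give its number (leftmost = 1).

Parse right to left into trochaic (ˈσσ) feet: se: (ˈplu.du) (ˈba:.tu) (ˈfe:.kuf) (ˈdok.pu:b). Syllable 1 is left unfooted.
Foot heads (stressed positions): 2, 4, 6, 8.
End Rule Leftmost: primary stress on the leftmost head = syllable 2.
Primary stress: syllable 2 → se:.ˈplu.du.ba:.tu.fe:.kuf.dok.pu:b.

2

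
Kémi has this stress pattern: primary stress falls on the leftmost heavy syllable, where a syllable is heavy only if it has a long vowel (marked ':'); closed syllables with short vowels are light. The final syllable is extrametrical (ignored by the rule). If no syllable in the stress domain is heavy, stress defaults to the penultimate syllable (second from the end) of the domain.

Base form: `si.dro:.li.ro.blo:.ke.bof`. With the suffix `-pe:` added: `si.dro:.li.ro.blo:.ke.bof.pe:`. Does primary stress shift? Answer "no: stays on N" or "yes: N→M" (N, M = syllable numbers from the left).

Base `si.dro:.li.ro.blo:.ke.bof` (7 syllables):
  The final syllable (7, bof) is extrametrical; the stress domain is syllables 1–6.
  Weights: 1 si L, 2 dro: H, 3 li L, 4 ro L, 5 blo: H, 6 ke L.
  Heavy syllables in the domain: 2, 5. The leftmost is syllable 2 (dro:).
  → primary stress on syllable 2.
Suffixed `si.dro:.li.ro.blo:.ke.bof.pe:` (8 syllables):
  The final syllable (8, pe:) is extrametrical; the stress domain is syllables 1–7.
  Weights: 1 si L, 2 dro: H, 3 li L, 4 ro L, 5 blo: H, 6 ke L, 7 bof L.
  Heavy syllables in the domain: 2, 5. The leftmost is syllable 2 (dro:).
  → primary stress on syllable 2.

no: stays on 2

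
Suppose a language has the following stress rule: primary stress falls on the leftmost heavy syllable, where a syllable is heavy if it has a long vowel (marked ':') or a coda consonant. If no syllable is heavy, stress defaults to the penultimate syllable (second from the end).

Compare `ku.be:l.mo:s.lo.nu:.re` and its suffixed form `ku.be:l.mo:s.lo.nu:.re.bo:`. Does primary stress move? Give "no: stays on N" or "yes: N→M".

no: stays on 2

Base `ku.be:l.mo:s.lo.nu:.re` (6 syllables):
  Weights: 1 ku L, 2 be:l H, 3 mo:s H, 4 lo L, 5 nu: H, 6 re L.
  Heavy syllables in the domain: 2, 3, 5. The leftmost is syllable 2 (be:l).
  → primary stress on syllable 2.
Suffixed `ku.be:l.mo:s.lo.nu:.re.bo:` (7 syllables):
  Weights: 1 ku L, 2 be:l H, 3 mo:s H, 4 lo L, 5 nu: H, 6 re L, 7 bo: H.
  Heavy syllables in the domain: 2, 3, 5, 7. The leftmost is syllable 2 (be:l).
  → primary stress on syllable 2.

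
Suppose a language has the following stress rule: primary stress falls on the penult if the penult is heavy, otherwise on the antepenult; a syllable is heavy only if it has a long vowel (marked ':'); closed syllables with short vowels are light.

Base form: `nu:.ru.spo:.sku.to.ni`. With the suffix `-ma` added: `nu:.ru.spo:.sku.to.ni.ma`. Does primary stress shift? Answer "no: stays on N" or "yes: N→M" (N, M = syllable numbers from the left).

Base `nu:.ru.spo:.sku.to.ni` (6 syllables):
  Weights: 4 sku L, 5 to L, 6 ni L.
  The penult (syllable 5, to) is light, so stress falls on the antepenult (syllable 4, sku).
  → primary stress on syllable 4.
Suffixed `nu:.ru.spo:.sku.to.ni.ma` (7 syllables):
  Weights: 5 to L, 6 ni L, 7 ma L.
  The penult (syllable 6, ni) is light, so stress falls on the antepenult (syllable 5, to).
  → primary stress on syllable 5.

yes: 4→5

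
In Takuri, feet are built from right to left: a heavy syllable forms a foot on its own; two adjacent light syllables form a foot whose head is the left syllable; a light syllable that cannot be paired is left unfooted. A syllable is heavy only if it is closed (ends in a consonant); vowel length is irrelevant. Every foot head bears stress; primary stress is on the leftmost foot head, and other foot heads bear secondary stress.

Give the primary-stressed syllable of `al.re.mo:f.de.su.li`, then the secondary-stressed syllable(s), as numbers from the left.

primary 1, secondary 3, 5

Weights: 1 al H, 2 re L, 3 mo:f H, 4 de L, 5 su L, 6 li L.
Parse right to left (heavy = foot alone; LL = one foot; stranded L unfooted): (ˈal) re (ˈmo:f) de (ˈsu.li).
Foot heads: 1, 3, 5.
Primary stress on the leftmost head = syllable 1.
Secondary stress on 3, 5: ˈal.re.ˌmo:f.de.ˌsu.li.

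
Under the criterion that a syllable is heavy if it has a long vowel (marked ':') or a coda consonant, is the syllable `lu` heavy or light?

`lu`: short vowel, open (no coda). Short vowel, open → light.

light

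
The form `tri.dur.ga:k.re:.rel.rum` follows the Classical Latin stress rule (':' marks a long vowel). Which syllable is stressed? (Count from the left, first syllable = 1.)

Classical Latin: stress the penult if heavy (long vowel or closed), else the antepenult.
Weights: 4 re: H, 5 rel H, 6 rum H.
The penult (syllable 5, rel) is heavy, so it takes stress.
Stress on syllable 5: tri.dur.ga:k.re:.ˈrel.rum.

5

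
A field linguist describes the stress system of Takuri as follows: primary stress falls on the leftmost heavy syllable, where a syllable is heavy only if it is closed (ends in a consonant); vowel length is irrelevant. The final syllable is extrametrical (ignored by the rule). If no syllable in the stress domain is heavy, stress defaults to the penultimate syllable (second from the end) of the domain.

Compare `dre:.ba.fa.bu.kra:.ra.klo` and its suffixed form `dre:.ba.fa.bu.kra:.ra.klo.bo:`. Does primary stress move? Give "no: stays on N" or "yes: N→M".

yes: 5→6

Base `dre:.ba.fa.bu.kra:.ra.klo` (7 syllables):
  The final syllable (7, klo) is extrametrical; the stress domain is syllables 1–6.
  Weights: 1 dre: L, 2 ba L, 3 fa L, 4 bu L, 5 kra: L, 6 ra L.
  No heavy syllable in the domain; default to the penultimate syllable (second from the end) of the domain = syllable 5.
  → primary stress on syllable 5.
Suffixed `dre:.ba.fa.bu.kra:.ra.klo.bo:` (8 syllables):
  The final syllable (8, bo:) is extrametrical; the stress domain is syllables 1–7.
  Weights: 1 dre: L, 2 ba L, 3 fa L, 4 bu L, 5 kra: L, 6 ra L, 7 klo L.
  No heavy syllable in the domain; default to the penultimate syllable (second from the end) of the domain = syllable 6.
  → primary stress on syllable 6.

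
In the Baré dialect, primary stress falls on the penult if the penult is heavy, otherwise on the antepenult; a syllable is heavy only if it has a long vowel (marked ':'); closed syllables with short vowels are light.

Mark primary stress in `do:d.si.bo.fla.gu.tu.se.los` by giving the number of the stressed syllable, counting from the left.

6

Weights: 6 tu L, 7 se L, 8 los L.
The penult (syllable 7, se) is light, so stress falls on the antepenult (syllable 6, tu).
Primary stress: syllable 6 → do:d.si.bo.fla.gu.ˈtu.se.los.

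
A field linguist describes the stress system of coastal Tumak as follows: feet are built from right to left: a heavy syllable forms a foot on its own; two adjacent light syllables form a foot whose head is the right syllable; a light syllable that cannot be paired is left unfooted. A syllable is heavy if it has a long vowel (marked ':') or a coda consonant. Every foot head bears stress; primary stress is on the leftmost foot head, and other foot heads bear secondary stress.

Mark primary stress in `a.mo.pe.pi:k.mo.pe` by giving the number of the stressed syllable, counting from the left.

3

Weights: 1 a L, 2 mo L, 3 pe L, 4 pi:k H, 5 mo L, 6 pe L.
Parse right to left (heavy = foot alone; LL = one foot; stranded L unfooted): a (mo.ˈpe) (ˈpi:k) (mo.ˈpe).
Foot heads: 3, 4, 6.
Primary stress on the leftmost head = syllable 3.
Primary stress: syllable 3 → a.mo.ˈpe.pi:k.mo.pe.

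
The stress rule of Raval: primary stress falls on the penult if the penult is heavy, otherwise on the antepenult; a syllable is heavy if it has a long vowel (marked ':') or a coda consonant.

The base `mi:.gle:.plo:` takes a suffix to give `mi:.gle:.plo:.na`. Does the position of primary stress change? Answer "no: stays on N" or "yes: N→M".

yes: 2→3

Base `mi:.gle:.plo:` (3 syllables):
  Weights: 1 mi: H, 2 gle: H, 3 plo: H.
  The penult (syllable 2, gle:) is heavy, so it takes stress.
  → primary stress on syllable 2.
Suffixed `mi:.gle:.plo:.na` (4 syllables):
  Weights: 2 gle: H, 3 plo: H, 4 na L.
  The penult (syllable 3, plo:) is heavy, so it takes stress.
  → primary stress on syllable 3.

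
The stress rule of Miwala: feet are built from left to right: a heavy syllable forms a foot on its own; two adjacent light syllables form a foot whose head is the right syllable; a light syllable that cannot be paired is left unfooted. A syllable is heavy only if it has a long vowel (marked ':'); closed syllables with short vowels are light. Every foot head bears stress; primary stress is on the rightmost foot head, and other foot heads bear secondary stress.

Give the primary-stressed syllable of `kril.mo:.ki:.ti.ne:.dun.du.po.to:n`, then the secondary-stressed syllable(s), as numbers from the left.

Weights: 1 kril L, 2 mo: H, 3 ki: H, 4 ti L, 5 ne: H, 6 dun L, 7 du L, 8 po L, 9 to:n H.
Parse left to right (heavy = foot alone; LL = one foot; stranded L unfooted): kril (ˈmo:) (ˈki:) ti (ˈne:) (dun.ˈdu) po (ˈto:n).
Foot heads: 2, 3, 5, 7, 9.
Primary stress on the rightmost head = syllable 9.
Secondary stress on 2, 3, 5, 7: kril.ˌmo:.ˌki:.ti.ˌne:.dun.ˌdu.po.ˈto:n.

primary 9, secondary 2, 3, 5, 7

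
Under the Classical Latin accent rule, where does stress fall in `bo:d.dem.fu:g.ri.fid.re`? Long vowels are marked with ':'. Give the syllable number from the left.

Classical Latin: stress the penult if heavy (long vowel or closed), else the antepenult.
Weights: 4 ri L, 5 fid H, 6 re L.
The penult (syllable 5, fid) is heavy, so it takes stress.
Stress on syllable 5: bo:d.dem.fu:g.ri.ˈfid.re.

5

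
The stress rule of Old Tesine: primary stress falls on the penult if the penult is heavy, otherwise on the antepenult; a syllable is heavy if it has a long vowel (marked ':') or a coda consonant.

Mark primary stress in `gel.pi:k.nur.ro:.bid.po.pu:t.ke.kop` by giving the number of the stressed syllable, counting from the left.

7

Weights: 7 pu:t H, 8 ke L, 9 kop H.
The penult (syllable 8, ke) is light, so stress falls on the antepenult (syllable 7, pu:t).
Primary stress: syllable 7 → gel.pi:k.nur.ro:.bid.po.ˈpu:t.ke.kop.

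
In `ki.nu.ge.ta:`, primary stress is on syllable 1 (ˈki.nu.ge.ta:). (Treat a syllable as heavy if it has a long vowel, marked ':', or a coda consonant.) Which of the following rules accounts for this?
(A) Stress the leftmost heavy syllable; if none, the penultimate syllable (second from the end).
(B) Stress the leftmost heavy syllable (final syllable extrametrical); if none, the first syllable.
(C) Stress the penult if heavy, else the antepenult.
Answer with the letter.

B

Rule A → syllable 4 (observed: 1).
Rule B → syllable 1 ✓.
Rule C → syllable 2 (observed: 1).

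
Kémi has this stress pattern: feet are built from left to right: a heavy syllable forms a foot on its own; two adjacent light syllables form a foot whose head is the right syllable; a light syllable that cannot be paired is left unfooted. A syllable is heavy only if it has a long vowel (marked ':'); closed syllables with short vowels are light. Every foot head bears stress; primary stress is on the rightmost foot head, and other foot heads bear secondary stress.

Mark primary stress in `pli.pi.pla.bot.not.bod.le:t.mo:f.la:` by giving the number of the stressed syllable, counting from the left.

9

Weights: 1 pli L, 2 pi L, 3 pla L, 4 bot L, 5 not L, 6 bod L, 7 le:t H, 8 mo:f H, 9 la: H.
Parse left to right (heavy = foot alone; LL = one foot; stranded L unfooted): (pli.ˈpi) (pla.ˈbot) (not.ˈbod) (ˈle:t) (ˈmo:f) (ˈla:).
Foot heads: 2, 4, 6, 7, 8, 9.
Primary stress on the rightmost head = syllable 9.
Primary stress: syllable 9 → pli.pi.pla.bot.not.bod.le:t.mo:f.ˈla:.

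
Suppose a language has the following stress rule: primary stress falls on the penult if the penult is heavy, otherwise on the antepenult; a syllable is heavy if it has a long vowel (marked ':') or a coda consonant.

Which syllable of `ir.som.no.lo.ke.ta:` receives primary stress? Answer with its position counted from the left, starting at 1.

Weights: 4 lo L, 5 ke L, 6 ta: H.
The penult (syllable 5, ke) is light, so stress falls on the antepenult (syllable 4, lo).
Primary stress: syllable 4 → ir.som.no.ˈlo.ke.ta:.

4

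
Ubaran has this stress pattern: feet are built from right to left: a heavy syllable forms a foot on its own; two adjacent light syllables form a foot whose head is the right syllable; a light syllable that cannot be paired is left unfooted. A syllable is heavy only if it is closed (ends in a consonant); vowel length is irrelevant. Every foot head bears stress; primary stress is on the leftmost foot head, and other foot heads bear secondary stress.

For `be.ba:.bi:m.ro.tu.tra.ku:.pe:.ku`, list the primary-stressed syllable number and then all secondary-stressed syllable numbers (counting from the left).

Weights: 1 be L, 2 ba: L, 3 bi:m H, 4 ro L, 5 tu L, 6 tra L, 7 ku: L, 8 pe: L, 9 ku L.
Parse right to left (heavy = foot alone; LL = one foot; stranded L unfooted): (be.ˈba:) (ˈbi:m) (ro.ˈtu) (tra.ˈku:) (pe:.ˈku).
Foot heads: 2, 3, 5, 7, 9.
Primary stress on the leftmost head = syllable 2.
Secondary stress on 3, 5, 7, 9: be.ˈba:.ˌbi:m.ro.ˌtu.tra.ˌku:.pe:.ˌku.

primary 2, secondary 3, 5, 7, 9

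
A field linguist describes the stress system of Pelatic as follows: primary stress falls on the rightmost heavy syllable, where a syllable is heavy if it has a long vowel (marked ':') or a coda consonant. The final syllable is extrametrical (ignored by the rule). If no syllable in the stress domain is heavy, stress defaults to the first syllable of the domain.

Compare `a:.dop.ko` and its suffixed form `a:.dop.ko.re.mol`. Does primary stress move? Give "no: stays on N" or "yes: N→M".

Base `a:.dop.ko` (3 syllables):
  The final syllable (3, ko) is extrametrical; the stress domain is syllables 1–2.
  Weights: 1 a: H, 2 dop H.
  Heavy syllables in the domain: 1, 2. The rightmost is syllable 2 (dop).
  → primary stress on syllable 2.
Suffixed `a:.dop.ko.re.mol` (5 syllables):
  The final syllable (5, mol) is extrametrical; the stress domain is syllables 1–4.
  Weights: 1 a: H, 2 dop H, 3 ko L, 4 re L.
  Heavy syllables in the domain: 1, 2. The rightmost is syllable 2 (dop).
  → primary stress on syllable 2.

no: stays on 2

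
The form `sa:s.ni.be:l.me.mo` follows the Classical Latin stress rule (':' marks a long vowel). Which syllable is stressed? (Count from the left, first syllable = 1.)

Classical Latin: stress the penult if heavy (long vowel or closed), else the antepenult.
Weights: 3 be:l H, 4 me L, 5 mo L.
The penult (syllable 4, me) is light, so stress falls on the antepenult (syllable 3, be:l).
Stress on syllable 3: sa:s.ni.ˈbe:l.me.mo.

3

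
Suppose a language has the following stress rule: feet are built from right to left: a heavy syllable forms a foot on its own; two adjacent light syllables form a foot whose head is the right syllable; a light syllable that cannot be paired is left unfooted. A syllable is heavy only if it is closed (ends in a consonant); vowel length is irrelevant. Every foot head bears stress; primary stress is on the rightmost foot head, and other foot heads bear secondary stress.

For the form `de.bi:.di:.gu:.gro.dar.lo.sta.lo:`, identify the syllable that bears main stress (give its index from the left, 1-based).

Weights: 1 de L, 2 bi: L, 3 di: L, 4 gu: L, 5 gro L, 6 dar H, 7 lo L, 8 sta L, 9 lo: L.
Parse right to left (heavy = foot alone; LL = one foot; stranded L unfooted): de (bi:.ˈdi:) (gu:.ˈgro) (ˈdar) lo (sta.ˈlo:).
Foot heads: 3, 5, 6, 9.
Primary stress on the rightmost head = syllable 9.
Primary stress: syllable 9 → de.bi:.di:.gu:.gro.dar.lo.sta.ˈlo:.

9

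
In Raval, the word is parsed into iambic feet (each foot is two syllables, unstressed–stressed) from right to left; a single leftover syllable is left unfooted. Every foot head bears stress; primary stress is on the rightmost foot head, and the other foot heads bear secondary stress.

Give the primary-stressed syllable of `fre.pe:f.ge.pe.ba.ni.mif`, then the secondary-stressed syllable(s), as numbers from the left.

Parse right to left into iambic (σˈσ) feet: fre (pe:f.ˈge) (pe.ˈba) (ni.ˈmif). Syllable 1 is left unfooted.
Foot heads (stressed positions): 3, 5, 7.
End Rule Rightmost: primary stress on the rightmost head = syllable 7.
Secondary stress on 3, 5: fre.pe:f.ˌge.pe.ˌba.ni.ˈmif.

primary 7, secondary 3, 5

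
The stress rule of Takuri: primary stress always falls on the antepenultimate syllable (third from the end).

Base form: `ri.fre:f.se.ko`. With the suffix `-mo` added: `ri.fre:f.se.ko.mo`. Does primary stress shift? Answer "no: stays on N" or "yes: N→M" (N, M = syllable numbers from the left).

yes: 2→3

Base `ri.fre:f.se.ko` (4 syllables):
  The word has 4 syllables; the antepenultimate syllable (third from the end) is syllable 2 (fre:f).
  → primary stress on syllable 2.
Suffixed `ri.fre:f.se.ko.mo` (5 syllables):
  The word has 5 syllables; the antepenultimate syllable (third from the end) is syllable 3 (se).
  → primary stress on syllable 3.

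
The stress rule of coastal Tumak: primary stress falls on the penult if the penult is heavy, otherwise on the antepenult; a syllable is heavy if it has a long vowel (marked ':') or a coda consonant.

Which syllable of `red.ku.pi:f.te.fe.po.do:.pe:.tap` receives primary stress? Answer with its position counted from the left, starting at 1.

Weights: 7 do: H, 8 pe: H, 9 tap H.
The penult (syllable 8, pe:) is heavy, so it takes stress.
Primary stress: syllable 8 → red.ku.pi:f.te.fe.po.do:.ˈpe:.tap.

8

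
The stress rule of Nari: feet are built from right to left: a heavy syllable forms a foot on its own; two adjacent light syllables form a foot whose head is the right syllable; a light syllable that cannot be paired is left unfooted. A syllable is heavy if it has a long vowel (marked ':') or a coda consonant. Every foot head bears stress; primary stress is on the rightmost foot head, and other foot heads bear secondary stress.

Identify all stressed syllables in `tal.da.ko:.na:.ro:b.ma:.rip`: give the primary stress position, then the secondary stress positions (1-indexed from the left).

primary 7, secondary 1, 3, 4, 5, 6

Weights: 1 tal H, 2 da L, 3 ko: H, 4 na: H, 5 ro:b H, 6 ma: H, 7 rip H.
Parse right to left (heavy = foot alone; LL = one foot; stranded L unfooted): (ˈtal) da (ˈko:) (ˈna:) (ˈro:b) (ˈma:) (ˈrip).
Foot heads: 1, 3, 4, 5, 6, 7.
Primary stress on the rightmost head = syllable 7.
Secondary stress on 1, 3, 4, 5, 6: ˌtal.da.ˌko:.ˌna:.ˌro:b.ˌma:.ˈrip.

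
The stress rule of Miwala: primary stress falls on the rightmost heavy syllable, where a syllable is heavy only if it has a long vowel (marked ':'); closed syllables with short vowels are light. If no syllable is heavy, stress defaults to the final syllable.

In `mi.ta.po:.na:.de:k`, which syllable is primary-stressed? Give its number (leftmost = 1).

Weights: 1 mi L, 2 ta L, 3 po: H, 4 na: H, 5 de:k H.
Heavy syllables in the domain: 3, 4, 5. The rightmost is syllable 5 (de:k).
Primary stress: syllable 5 → mi.ta.po:.na:.ˈde:k.

5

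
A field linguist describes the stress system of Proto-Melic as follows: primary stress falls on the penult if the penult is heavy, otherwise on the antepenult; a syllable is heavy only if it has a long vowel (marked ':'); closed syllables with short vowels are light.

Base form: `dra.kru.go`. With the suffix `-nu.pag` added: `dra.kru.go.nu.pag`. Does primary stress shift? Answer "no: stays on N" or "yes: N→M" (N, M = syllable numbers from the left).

yes: 1→3

Base `dra.kru.go` (3 syllables):
  Weights: 1 dra L, 2 kru L, 3 go L.
  The penult (syllable 2, kru) is light, so stress falls on the antepenult (syllable 1, dra).
  → primary stress on syllable 1.
Suffixed `dra.kru.go.nu.pag` (5 syllables):
  Weights: 3 go L, 4 nu L, 5 pag L.
  The penult (syllable 4, nu) is light, so stress falls on the antepenult (syllable 3, go).
  → primary stress on syllable 3.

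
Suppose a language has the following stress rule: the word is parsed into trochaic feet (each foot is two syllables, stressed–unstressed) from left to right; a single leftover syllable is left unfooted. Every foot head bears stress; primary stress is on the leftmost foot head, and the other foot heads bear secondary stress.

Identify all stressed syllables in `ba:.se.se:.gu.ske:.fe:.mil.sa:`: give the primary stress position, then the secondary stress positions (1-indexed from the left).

primary 1, secondary 3, 5, 7

Parse left to right into trochaic (ˈσσ) feet: (ˈba:.se) (ˈse:.gu) (ˈske:.fe:) (ˈmil.sa:).
Foot heads (stressed positions): 1, 3, 5, 7.
End Rule Leftmost: primary stress on the leftmost head = syllable 1.
Secondary stress on 3, 5, 7: ˈba:.se.ˌse:.gu.ˌske:.fe:.ˌmil.sa:.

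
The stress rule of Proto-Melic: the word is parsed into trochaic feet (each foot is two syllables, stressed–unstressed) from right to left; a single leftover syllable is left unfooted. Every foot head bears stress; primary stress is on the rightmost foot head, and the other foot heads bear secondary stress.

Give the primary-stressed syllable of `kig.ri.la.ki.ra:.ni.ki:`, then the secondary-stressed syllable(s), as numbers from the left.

Parse right to left into trochaic (ˈσσ) feet: kig (ˈri.la) (ˈki.ra:) (ˈni.ki:). Syllable 1 is left unfooted.
Foot heads (stressed positions): 2, 4, 6.
End Rule Rightmost: primary stress on the rightmost head = syllable 6.
Secondary stress on 2, 4: kig.ˌri.la.ˌki.ra:.ˈni.ki:.

primary 6, secondary 2, 4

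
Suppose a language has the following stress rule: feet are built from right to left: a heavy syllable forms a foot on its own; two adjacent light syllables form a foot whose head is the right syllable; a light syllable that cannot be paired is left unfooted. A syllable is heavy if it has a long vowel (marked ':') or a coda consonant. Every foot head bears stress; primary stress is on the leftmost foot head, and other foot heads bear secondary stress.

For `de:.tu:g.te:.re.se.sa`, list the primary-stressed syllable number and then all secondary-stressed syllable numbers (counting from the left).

Weights: 1 de: H, 2 tu:g H, 3 te: H, 4 re L, 5 se L, 6 sa L.
Parse right to left (heavy = foot alone; LL = one foot; stranded L unfooted): (ˈde:) (ˈtu:g) (ˈte:) re (se.ˈsa).
Foot heads: 1, 2, 3, 6.
Primary stress on the leftmost head = syllable 1.
Secondary stress on 2, 3, 6: ˈde:.ˌtu:g.ˌte:.re.se.ˌsa.

primary 1, secondary 2, 3, 6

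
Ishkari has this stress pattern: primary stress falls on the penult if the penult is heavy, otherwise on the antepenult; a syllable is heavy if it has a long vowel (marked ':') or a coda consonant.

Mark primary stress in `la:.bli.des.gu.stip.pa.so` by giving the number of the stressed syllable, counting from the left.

5

Weights: 5 stip H, 6 pa L, 7 so L.
The penult (syllable 6, pa) is light, so stress falls on the antepenult (syllable 5, stip).
Primary stress: syllable 5 → la:.bli.des.gu.ˈstip.pa.so.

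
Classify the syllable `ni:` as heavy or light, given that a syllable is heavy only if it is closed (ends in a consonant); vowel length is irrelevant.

`ni:`: long vowel, open (no coda). Open (no coda) → light.

light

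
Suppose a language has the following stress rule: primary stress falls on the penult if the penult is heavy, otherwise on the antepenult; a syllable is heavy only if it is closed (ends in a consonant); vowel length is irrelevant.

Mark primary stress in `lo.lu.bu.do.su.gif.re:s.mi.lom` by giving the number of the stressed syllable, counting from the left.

7

Weights: 7 re:s H, 8 mi L, 9 lom H.
The penult (syllable 8, mi) is light, so stress falls on the antepenult (syllable 7, re:s).
Primary stress: syllable 7 → lo.lu.bu.do.su.gif.ˈre:s.mi.lom.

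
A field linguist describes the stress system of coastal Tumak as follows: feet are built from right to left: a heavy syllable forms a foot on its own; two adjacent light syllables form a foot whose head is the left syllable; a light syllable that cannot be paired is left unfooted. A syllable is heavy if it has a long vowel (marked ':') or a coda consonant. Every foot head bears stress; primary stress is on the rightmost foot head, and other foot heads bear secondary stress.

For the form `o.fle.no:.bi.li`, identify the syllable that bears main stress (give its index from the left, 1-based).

4

Weights: 1 o L, 2 fle L, 3 no: H, 4 bi L, 5 li L.
Parse right to left (heavy = foot alone; LL = one foot; stranded L unfooted): (ˈo.fle) (ˈno:) (ˈbi.li).
Foot heads: 1, 3, 4.
Primary stress on the rightmost head = syllable 4.
Primary stress: syllable 4 → o.fle.no:.ˈbi.li.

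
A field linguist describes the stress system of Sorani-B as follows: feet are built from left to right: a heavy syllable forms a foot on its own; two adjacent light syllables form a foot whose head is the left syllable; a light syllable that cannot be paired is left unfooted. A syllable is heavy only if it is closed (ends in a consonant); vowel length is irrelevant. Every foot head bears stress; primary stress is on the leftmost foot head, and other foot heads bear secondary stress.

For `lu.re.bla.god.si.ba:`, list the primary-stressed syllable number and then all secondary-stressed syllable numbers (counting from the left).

Weights: 1 lu L, 2 re L, 3 bla L, 4 god H, 5 si L, 6 ba: L.
Parse left to right (heavy = foot alone; LL = one foot; stranded L unfooted): (ˈlu.re) bla (ˈgod) (ˈsi.ba:).
Foot heads: 1, 4, 5.
Primary stress on the leftmost head = syllable 1.
Secondary stress on 4, 5: ˈlu.re.bla.ˌgod.ˌsi.ba:.

primary 1, secondary 4, 5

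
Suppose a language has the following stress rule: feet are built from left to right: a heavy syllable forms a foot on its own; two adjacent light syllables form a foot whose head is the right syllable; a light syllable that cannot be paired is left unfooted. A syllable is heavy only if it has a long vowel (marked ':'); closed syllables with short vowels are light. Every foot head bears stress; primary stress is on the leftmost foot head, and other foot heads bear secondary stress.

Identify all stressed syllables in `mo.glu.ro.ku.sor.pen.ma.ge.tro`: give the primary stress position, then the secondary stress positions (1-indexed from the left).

Weights: 1 mo L, 2 glu L, 3 ro L, 4 ku L, 5 sor L, 6 pen L, 7 ma L, 8 ge L, 9 tro L.
Parse left to right (heavy = foot alone; LL = one foot; stranded L unfooted): (mo.ˈglu) (ro.ˈku) (sor.ˈpen) (ma.ˈge) tro.
Foot heads: 2, 4, 6, 8.
Primary stress on the leftmost head = syllable 2.
Secondary stress on 4, 6, 8: mo.ˈglu.ro.ˌku.sor.ˌpen.ma.ˌge.tro.

primary 2, secondary 4, 6, 8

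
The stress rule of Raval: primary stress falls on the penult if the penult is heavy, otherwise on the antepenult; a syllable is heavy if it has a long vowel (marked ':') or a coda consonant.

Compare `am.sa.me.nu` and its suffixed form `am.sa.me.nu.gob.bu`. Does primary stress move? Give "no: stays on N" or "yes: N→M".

Base `am.sa.me.nu` (4 syllables):
  Weights: 2 sa L, 3 me L, 4 nu L.
  The penult (syllable 3, me) is light, so stress falls on the antepenult (syllable 2, sa).
  → primary stress on syllable 2.
Suffixed `am.sa.me.nu.gob.bu` (6 syllables):
  Weights: 4 nu L, 5 gob H, 6 bu L.
  The penult (syllable 5, gob) is heavy, so it takes stress.
  → primary stress on syllable 5.

yes: 2→5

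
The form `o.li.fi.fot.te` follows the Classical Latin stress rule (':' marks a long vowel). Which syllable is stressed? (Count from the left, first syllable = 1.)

4

Classical Latin: stress the penult if heavy (long vowel or closed), else the antepenult.
Weights: 3 fi L, 4 fot H, 5 te L.
The penult (syllable 4, fot) is heavy, so it takes stress.
Stress on syllable 4: o.li.fi.ˈfot.te.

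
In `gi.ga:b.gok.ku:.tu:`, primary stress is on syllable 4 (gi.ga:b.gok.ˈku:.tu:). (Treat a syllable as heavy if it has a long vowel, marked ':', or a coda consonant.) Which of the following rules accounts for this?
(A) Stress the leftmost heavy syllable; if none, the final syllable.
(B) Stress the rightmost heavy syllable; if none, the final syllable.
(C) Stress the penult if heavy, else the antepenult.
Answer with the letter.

Rule A → syllable 2 (observed: 4).
Rule B → syllable 5 (observed: 4).
Rule C → syllable 4 ✓.

C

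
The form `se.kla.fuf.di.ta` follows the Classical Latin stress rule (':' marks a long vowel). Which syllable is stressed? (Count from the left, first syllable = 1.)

3

Classical Latin: stress the penult if heavy (long vowel or closed), else the antepenult.
Weights: 3 fuf H, 4 di L, 5 ta L.
The penult (syllable 4, di) is light, so stress falls on the antepenult (syllable 3, fuf).
Stress on syllable 3: se.kla.ˈfuf.di.ta.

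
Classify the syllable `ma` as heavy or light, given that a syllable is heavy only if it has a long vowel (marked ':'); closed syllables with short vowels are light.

`ma`: short vowel, open (no coda). Short vowel → light.

light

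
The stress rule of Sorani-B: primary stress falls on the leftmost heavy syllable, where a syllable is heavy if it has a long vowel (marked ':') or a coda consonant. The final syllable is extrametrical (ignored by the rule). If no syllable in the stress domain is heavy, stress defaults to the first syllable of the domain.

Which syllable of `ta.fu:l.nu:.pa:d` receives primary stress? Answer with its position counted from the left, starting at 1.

The final syllable (4, pa:d) is extrametrical; the stress domain is syllables 1–3.
Weights: 1 ta L, 2 fu:l H, 3 nu: H.
Heavy syllables in the domain: 2, 3. The leftmost is syllable 2 (fu:l).
Primary stress: syllable 2 → ta.ˈfu:l.nu:.pa:d.

2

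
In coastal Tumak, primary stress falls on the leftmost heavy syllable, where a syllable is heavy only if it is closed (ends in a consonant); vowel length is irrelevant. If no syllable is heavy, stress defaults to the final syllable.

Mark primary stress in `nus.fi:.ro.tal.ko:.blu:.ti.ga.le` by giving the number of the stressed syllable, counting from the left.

1

Weights: 1 nus H, 2 fi: L, 3 ro L, 4 tal H, 5 ko: L, 6 blu: L, 7 ti L, 8 ga L, 9 le L.
Heavy syllables in the domain: 1, 4. The leftmost is syllable 1 (nus).
Primary stress: syllable 1 → ˈnus.fi:.ro.tal.ko:.blu:.ti.ga.le.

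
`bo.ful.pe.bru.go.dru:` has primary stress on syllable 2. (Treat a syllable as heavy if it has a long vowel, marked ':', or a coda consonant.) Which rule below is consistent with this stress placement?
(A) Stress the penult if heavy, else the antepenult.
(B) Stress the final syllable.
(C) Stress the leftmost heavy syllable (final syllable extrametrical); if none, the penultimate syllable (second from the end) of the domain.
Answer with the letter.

Rule A → syllable 4 (observed: 2).
Rule B → syllable 6 (observed: 2).
Rule C → syllable 2 ✓.

C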